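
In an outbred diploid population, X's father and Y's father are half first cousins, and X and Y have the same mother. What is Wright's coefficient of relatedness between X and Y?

Independent pedigree routes through distinct common ancestors add.
X and Y are related in two ways: half second cousins through their fathers (r = 1/64) and half-sibs through their shared mother (r = 1/4).
r = 1/64 + 1/4 = 0.265625.

0.265625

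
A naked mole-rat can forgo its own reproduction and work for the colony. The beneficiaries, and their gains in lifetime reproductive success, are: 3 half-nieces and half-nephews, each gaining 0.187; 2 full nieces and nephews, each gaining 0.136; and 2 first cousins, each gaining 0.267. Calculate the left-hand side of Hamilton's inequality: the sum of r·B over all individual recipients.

0.204875

r to a half-niece or half-nephew = 1/8 (half-aunt/uncle↔niece/nephew: one path of length 3: r = (1/2)^3 = 1/8).
r to a full niece or nephew = 1/4 (full aunt/uncle↔niece/nephew: two paths of length 3 through the shared grandparent pair: r = 2·(1/2)^3 = 1/4).
r to a first cousin = 0.125 (first cousins share one grandparent pair — two paths of length 4: r = 2·(1/2)^4 = 1/8).
Summing one r·B term per recipient: 3·0.125·0.187 + 2·0.25·0.136 + 2·0.125·0.267 = 0.204875.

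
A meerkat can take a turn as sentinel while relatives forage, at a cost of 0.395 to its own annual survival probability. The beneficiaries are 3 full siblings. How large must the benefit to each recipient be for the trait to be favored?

r to a full sibling = 0.5 (full sibs share both parents — two paths of length 2: r = 2·(1/2)^2 = 1/2).
Hamilton's rule with n recipients of equal r: n·r·B > C, so B > C/(n·r) = 0.395/(3·0.5) = 0.2633.

0.2633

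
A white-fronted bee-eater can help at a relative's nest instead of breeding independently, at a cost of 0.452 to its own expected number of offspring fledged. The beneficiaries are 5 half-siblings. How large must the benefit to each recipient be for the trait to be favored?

0.3616

r to a half-sibling = 0.25 (half-sibs share one parent — one path of length 2: r = (1/2)^2 = 1/4).
Hamilton's rule with n recipients of equal r: n·r·B > C, so B > C/(n·r) = 0.452/(5·0.25) = 0.3616.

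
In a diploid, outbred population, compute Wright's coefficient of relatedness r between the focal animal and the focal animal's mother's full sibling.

Each parent–offspring link contributes a factor of 1/2, and independent paths through distinct common ancestors add.
Full aunt/uncle↔niece/nephew: two paths of length 3 through the shared grandparent pair: r = 2·(1/2)^3 = 1/4.

0.25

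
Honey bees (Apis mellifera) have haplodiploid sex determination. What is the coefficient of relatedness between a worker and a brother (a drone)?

Her haploid brother carries none of their father's genes and a random half of their mother's genome; that half matches the maternal half of her own genome with probability 1/2: r = 1/2 · 1/2 = 1/4.

0.25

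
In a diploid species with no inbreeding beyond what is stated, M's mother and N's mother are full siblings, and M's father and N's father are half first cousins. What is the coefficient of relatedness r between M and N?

0.140625

Independent pedigree routes through distinct common ancestors add.
M and N are related in two ways: first cousins through their mothers (r = 1/8) and half second cousins through their fathers (r = 1/64).
r = 1/8 + 1/64 = 0.140625.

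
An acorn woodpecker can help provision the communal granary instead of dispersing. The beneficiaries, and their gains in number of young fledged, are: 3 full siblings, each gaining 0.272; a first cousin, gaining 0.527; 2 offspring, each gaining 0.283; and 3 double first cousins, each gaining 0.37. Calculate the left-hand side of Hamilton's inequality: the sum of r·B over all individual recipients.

1.034375

r to a full sibling = 0.5 (full sibs share both parents — two paths of length 2: r = 2·(1/2)^2 = 1/2).
r to a first cousin = 0.125 (first cousins share one grandparent pair — two paths of length 4: r = 2·(1/2)^4 = 1/8).
r to an offspring = 0.5 (one parent–offspring link: r = (1/2)^1 = 1/2).
r to a double first cousin = 0.25 (double first cousins share both grandparent pairs — four paths of length 4: r = 4·(1/2)^4 = 1/4).
Summing one r·B term per recipient: 3·0.5·0.272 + 1·0.125·0.527 + 2·0.5·0.283 + 3·0.25·0.37 = 1.034375.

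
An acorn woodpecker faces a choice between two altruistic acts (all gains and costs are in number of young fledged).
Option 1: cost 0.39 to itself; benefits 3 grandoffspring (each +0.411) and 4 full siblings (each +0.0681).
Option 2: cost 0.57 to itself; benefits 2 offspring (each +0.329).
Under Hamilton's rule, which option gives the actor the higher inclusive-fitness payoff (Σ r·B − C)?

Option 1: r to a grandoffspring = 0.25.
Option 1: r to a full sibling = 0.5.
Option 1: Σ r·B − C = (3·0.25·0.411 + 4·0.5·0.0681) − 0.39 = 0.05445.
Option 2: r to an offspring = 0.5.
Option 2: Σ r·B − C = (2·0.5·0.329) − 0.57 = -0.241.
Option 1 has the higher net inclusive-fitness payoff.

Option 1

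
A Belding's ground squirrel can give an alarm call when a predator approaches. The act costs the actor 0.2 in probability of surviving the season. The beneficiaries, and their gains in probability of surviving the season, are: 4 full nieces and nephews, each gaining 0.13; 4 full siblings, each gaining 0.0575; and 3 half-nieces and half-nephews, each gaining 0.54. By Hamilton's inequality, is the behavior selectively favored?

Hamilton's rule: the trait is favored when the sum of r·B over every recipient exceeds the actor's cost C.
r to a full niece or nephew = 0.25 (full aunt/uncle↔niece/nephew: two paths of length 3 through the shared grandparent pair: r = 2·(1/2)^3 = 1/4).
r to a full sibling = 0.5 (full sibs share both parents — two paths of length 2: r = 2·(1/2)^2 = 1/2).
r to a half-niece or half-nephew = 0.125 (half-aunt/uncle↔niece/nephew: one path of length 3: r = (1/2)^3 = 1/8).
Summing one r·B term per recipient: 4·0.25·0.13 + 4·0.5·0.0575 + 3·0.125·0.54 = 0.4475.
0.4475 > 0.2: the indirect benefit exceeds the cost.

Yes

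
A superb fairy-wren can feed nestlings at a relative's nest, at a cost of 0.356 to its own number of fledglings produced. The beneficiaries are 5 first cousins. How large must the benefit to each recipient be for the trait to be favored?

0.5696

r to a first cousin = 1/8 (first cousins share one grandparent pair — two paths of length 4: r = 2·(1/2)^4 = 1/8).
Hamilton's rule with n recipients of equal r: n·r·B > C, so B > C/(n·r) = 0.356/(5·0.125) = 0.5696.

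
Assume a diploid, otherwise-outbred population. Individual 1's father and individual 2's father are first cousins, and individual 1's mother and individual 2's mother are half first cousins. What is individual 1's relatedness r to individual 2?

0.046875

Relatedness sums over independent paths through distinct common ancestors.
Individual 1 and individual 2 are related in two ways: second cousins through their fathers (r = 1/32) and half second cousins through their mothers (r = 1/64).
r = 1/32 + 1/64 = 0.046875.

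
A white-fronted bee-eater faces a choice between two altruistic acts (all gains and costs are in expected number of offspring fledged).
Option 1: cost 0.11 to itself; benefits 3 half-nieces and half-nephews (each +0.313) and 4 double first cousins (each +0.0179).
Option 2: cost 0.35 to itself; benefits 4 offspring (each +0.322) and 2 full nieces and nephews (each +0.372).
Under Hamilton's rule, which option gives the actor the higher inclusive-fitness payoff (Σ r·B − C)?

Option 2

Option 1: r to a half-niece or half-nephew = 0.125.
Option 1: r to a double first cousin = 0.25.
Option 1: Σ r·B − C = (3·0.125·0.313 + 4·0.25·0.0179) − 0.11 = 0.025275.
Option 2: r to an offspring = 0.5.
Option 2: r to a full niece or nephew = 0.25.
Option 2: Σ r·B − C = (4·0.5·0.322 + 2·0.25·0.372) − 0.35 = 0.48.
Option 2 has the higher net inclusive-fitness payoff.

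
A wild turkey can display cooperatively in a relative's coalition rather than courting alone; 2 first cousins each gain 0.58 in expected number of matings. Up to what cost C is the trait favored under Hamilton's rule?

0.145

r to a first cousin = 1/8 (first cousins share one grandparent pair — two paths of length 4: r = 2·(1/2)^4 = 1/8).
Hamilton's rule: n·r·B > C, so the trait is favored while C < n·r·B = 2·0.125·0.58 = 0.145.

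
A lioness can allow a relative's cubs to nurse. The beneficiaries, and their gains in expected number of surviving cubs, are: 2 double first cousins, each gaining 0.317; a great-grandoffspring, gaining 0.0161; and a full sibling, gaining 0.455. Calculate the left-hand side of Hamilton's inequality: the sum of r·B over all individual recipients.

r to a double first cousin = 0.25 (double first cousins share both grandparent pairs — four paths of length 4: r = 4·(1/2)^4 = 1/4).
r to a great-grandoffspring = 1/8 (three parent–offspring links: r = (1/2)^3 = 1/8).
r to a full sibling = 0.5 (full sibs share both parents — two paths of length 2: r = 2·(1/2)^2 = 1/2).
Summing one r·B term per recipient: 2·0.25·0.317 + 1·0.125·0.0161 + 1·0.5·0.455 = 0.3880125.

0.3880125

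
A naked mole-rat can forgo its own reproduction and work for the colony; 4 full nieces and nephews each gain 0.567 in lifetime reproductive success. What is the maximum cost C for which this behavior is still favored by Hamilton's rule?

r to a full niece or nephew = 0.25 (full aunt/uncle↔niece/nephew: two paths of length 3 through the shared grandparent pair: r = 2·(1/2)^3 = 1/4).
Hamilton's rule: n·r·B > C, so the trait is favored while C < n·r·B = 4·0.25·0.567 = 0.567.

0.567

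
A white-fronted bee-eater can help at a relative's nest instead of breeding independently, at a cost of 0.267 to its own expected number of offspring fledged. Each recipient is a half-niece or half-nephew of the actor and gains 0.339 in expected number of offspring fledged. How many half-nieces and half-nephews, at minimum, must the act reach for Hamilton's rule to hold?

r to a half-niece or half-nephew = 1/8 (half-aunt/uncle↔niece/nephew: one path of length 3: r = (1/2)^3 = 1/8).
Hamilton's rule: n·r·B > C  ⇒  n > C/(r·B) = 0.267/(0.125·0.339) = 6.301.
The smallest integer exceeding 6.301 is 7.

7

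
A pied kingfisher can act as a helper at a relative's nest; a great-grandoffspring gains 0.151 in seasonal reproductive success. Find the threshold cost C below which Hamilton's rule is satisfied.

r to a great-grandoffspring = 1/8 (three parent–offspring links: r = (1/2)^3 = 1/8).
Hamilton's rule: n·r·B > C, so the trait is favored while C < n·r·B = 1·0.125·0.151 = 0.018875.

0.018875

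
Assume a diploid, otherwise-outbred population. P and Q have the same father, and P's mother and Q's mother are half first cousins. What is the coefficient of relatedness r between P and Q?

0.265625

Relatedness sums over independent paths through distinct common ancestors.
P and Q are related in two ways: half-sibs through their shared father (r = 1/4) and half second cousins through their mothers (r = 1/64).
r = 1/4 + 1/64 = 0.265625.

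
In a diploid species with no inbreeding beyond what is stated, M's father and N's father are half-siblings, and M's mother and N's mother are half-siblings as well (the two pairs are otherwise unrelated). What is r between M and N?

Relatedness sums over independent paths through distinct common ancestors.
M and N are related in two ways: half first cousins through their fathers (r = 1/16) and half first cousins through their mothers (r = 1/16).
r = 1/16 + 1/16 = 1/8 = 0.125.

0.125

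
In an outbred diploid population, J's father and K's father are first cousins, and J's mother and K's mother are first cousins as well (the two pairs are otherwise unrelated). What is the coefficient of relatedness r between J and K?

0.0625

Relatedness sums over independent paths through distinct common ancestors.
J and K are related in two ways: second cousins through their fathers (r = 1/32) and second cousins through their mothers (r = 1/32).
r = 1/32 + 1/32 = 0.0625.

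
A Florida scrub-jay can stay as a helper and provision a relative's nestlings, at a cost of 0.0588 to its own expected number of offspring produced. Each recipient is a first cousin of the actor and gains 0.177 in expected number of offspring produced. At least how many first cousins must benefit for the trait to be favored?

r to a first cousin = 0.125 (first cousins share one grandparent pair — two paths of length 4: r = 2·(1/2)^4 = 1/8).
Hamilton's rule: n·r·B > C  ⇒  n > C/(r·B) = 0.0588/(0.125·0.177) = 2.658.
The smallest integer exceeding 2.658 is 3.

3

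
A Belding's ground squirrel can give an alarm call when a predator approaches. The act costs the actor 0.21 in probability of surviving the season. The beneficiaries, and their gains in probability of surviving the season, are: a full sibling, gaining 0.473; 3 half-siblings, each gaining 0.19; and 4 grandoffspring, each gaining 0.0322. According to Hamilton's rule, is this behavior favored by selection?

Hamilton's rule: the trait is favored when the sum of r·B over every recipient exceeds the actor's cost C.
r to a full sibling = 1/2 (full sibs share both parents — two paths of length 2: r = 2·(1/2)^2 = 1/2).
r to a half-sibling = 1/4 (half-sibs share one parent — one path of length 2: r = (1/2)^2 = 1/4).
r to a grandoffspring = 1/4 (two parent–offspring links: r = (1/2)^2 = 1/4).
Summing one r·B term per recipient: 1·0.5·0.473 + 3·0.25·0.19 + 4·0.25·0.0322 = 0.4112.
0.4112 > 0.21: the indirect benefit exceeds the cost.

Yes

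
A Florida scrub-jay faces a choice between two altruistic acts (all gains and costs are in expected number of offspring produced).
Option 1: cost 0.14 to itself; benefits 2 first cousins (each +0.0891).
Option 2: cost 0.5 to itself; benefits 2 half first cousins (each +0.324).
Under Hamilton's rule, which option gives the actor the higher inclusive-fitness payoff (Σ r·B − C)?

Option 1: r to a first cousin = 0.125.
Option 1: Σ r·B − C = (2·0.125·0.0891) − 0.14 = -0.117725.
Option 2: r to a half first cousin = 0.0625.
Option 2: Σ r·B − C = (2·0.0625·0.324) − 0.5 = -0.4595.
Option 1 has the higher net inclusive-fitness payoff.

Option 1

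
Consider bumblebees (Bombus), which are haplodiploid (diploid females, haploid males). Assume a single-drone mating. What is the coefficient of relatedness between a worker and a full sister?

0.75

Haplodiploid full sisters inherit their father's entire haploid genome identically (contributing 1/2) and on average half of their mother's contribution (1/2 · 1/2 = 1/4); r = 1/2 + 1/4 = 3/4.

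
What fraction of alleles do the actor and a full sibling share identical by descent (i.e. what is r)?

0.5

Each parent–offspring link contributes a factor of 1/2, and independent paths through distinct common ancestors add.
Full sibs share both parents — two paths of length 2: r = 2·(1/2)^2 = 1/2.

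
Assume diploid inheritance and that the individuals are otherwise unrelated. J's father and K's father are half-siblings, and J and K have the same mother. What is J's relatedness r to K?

Relatedness sums over independent paths through distinct common ancestors.
J and K are related in two ways: half first cousins through their fathers (r = 1/16) and half-sibs through their shared mother (r = 1/4).
r = 1/16 + 1/4 = 0.3125.

0.3125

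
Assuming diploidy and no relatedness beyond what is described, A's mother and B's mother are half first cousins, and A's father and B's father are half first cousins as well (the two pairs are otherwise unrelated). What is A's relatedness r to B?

0.03125

Wright's path rule: contributions from independent ancestry routes add.
A and B are related in two ways: half second cousins through their mothers (r = 1/64) and half second cousins through their fathers (r = 1/64).
r = 1/64 + 1/64 = 1/32 = 0.03125.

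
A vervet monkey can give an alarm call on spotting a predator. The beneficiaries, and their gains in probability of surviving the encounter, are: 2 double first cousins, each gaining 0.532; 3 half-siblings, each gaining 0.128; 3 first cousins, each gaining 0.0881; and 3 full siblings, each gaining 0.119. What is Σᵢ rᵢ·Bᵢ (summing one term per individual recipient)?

r to a double first cousin = 1/4 (double first cousins share both grandparent pairs — four paths of length 4: r = 4·(1/2)^4 = 1/4).
r to a half-sibling = 0.25 (half-sibs share one parent — one path of length 2: r = (1/2)^2 = 1/4).
r to a first cousin = 1/8 (first cousins share one grandparent pair — two paths of length 4: r = 2·(1/2)^4 = 1/8).
r to a full sibling = 0.5 (full sibs share both parents — two paths of length 2: r = 2·(1/2)^2 = 1/2).
Summing one r·B term per recipient: 2·0.25·0.532 + 3·0.25·0.128 + 3·0.125·0.0881 + 3·0.5·0.119 = 0.5735375.

0.5735375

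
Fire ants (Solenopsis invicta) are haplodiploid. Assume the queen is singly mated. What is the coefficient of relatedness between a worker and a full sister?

Haplodiploid full sisters inherit their father's entire haploid genome identically (contributing 1/2) and on average half of their mother's contribution (1/2 · 1/2 = 1/4); r = 1/2 + 1/4 = 3/4.

0.75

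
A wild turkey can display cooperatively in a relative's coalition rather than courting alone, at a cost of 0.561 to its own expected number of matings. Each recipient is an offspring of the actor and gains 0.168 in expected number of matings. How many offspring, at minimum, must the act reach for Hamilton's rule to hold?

7

r to an offspring = 0.5 (one parent–offspring link: r = (1/2)^1 = 1/2).
Hamilton's rule: n·r·B > C  ⇒  n > C/(r·B) = 0.561/(0.5·0.168) = 6.679.
The smallest integer exceeding 6.679 is 7.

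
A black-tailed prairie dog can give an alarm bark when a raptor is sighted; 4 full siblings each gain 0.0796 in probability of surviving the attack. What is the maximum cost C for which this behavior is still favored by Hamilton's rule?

r to a full sibling = 1/2 (full sibs share both parents — two paths of length 2: r = 2·(1/2)^2 = 1/2).
Hamilton's rule: n·r·B > C, so the trait is favored while C < n·r·B = 4·0.5·0.0796 = 0.1592.

0.1592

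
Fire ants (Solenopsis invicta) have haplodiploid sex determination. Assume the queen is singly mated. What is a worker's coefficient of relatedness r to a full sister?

0.75

Haplodiploid full sisters inherit their father's entire haploid genome identically (contributing 1/2) and on average half of their mother's contribution (1/2 · 1/2 = 1/4); r = 1/2 + 1/4 = 3/4.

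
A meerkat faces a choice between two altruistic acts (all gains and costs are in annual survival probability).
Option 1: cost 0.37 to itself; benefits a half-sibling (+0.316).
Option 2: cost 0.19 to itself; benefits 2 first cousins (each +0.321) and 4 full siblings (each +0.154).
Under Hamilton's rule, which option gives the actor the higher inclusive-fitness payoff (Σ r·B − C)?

Option 1: r to a half-sibling = 0.25.
Option 1: Σ r·B − C = (1·0.25·0.316) − 0.37 = -0.291.
Option 2: r to a first cousin = 0.125.
Option 2: r to a full sibling = 0.5.
Option 2: Σ r·B − C = (2·0.125·0.321 + 4·0.5·0.154) − 0.19 = 0.19825.
Option 2 has the higher net inclusive-fitness payoff.

Option 2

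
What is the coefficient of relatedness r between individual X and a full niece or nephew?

0.25

Full aunt/uncle↔niece/nephew: two paths of length 3 through the shared grandparent pair: r = 2·(1/2)^3 = 1/4.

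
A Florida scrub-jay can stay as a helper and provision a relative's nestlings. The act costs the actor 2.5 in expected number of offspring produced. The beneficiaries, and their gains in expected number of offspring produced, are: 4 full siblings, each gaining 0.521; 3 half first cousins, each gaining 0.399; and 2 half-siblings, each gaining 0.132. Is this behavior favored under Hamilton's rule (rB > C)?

No

Hamilton's rule: the trait is favored when the sum of r·B over every recipient exceeds the actor's cost C.
r to a full sibling = 0.5 (full sibs share both parents — two paths of length 2: r = 2·(1/2)^2 = 1/2).
r to a half first cousin = 0.0625 (half first cousins share one grandparent — one path of length 4: r = (1/2)^4 = 1/16).
r to a half-sibling = 1/4 (half-sibs share one parent — one path of length 2: r = (1/2)^2 = 1/4).
Summing one r·B term per recipient: 4·0.5·0.521 + 3·0.0625·0.399 + 2·0.25·0.132 = 1.1828125.
1.1828125 < 2.5: the indirect benefit is less than the cost.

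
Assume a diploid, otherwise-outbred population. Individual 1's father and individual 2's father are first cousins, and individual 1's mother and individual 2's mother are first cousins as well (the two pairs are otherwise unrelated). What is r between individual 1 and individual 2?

With two independent routes of shared ancestry, r is the sum of the two contributions.
Individual 1 and individual 2 are related in two ways: second cousins through their fathers (r = 1/32) and second cousins through their mothers (r = 1/32).
r = 1/32 + 1/32 = 0.0625.

0.0625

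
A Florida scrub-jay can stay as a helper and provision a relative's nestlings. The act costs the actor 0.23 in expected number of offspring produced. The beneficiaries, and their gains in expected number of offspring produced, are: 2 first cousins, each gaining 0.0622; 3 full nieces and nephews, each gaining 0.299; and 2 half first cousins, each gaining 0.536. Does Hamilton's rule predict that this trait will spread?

Hamilton's rule: the trait is favored when the sum of r·B over every recipient exceeds the actor's cost C.
r to a first cousin = 1/8 (first cousins share one grandparent pair — two paths of length 4: r = 2·(1/2)^4 = 1/8).
r to a full niece or nephew = 1/4 (full aunt/uncle↔niece/nephew: two paths of length 3 through the shared grandparent pair: r = 2·(1/2)^3 = 1/4).
r to a half first cousin = 1/16 (half first cousins share one grandparent — one path of length 4: r = (1/2)^4 = 1/16).
Summing one r·B term per recipient: 2·0.125·0.0622 + 3·0.25·0.299 + 2·0.0625·0.536 = 0.3068.
0.3068 > 0.23: the indirect benefit exceeds the cost.

Yes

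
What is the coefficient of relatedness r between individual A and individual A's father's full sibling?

0.25

Each parent–offspring link contributes a factor of 1/2, and independent paths through distinct common ancestors add.
Full aunt/uncle↔niece/nephew: two paths of length 3 through the shared grandparent pair: r = 2·(1/2)^3 = 1/4.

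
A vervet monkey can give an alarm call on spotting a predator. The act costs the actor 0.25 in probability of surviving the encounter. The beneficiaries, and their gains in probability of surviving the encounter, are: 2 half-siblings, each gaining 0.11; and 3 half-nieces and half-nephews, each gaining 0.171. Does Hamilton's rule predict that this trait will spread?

Hamilton's rule: the trait is favored when the sum of r·B over every recipient exceeds the actor's cost C.
r to a half-sibling = 1/4 (half-sibs share one parent — one path of length 2: r = (1/2)^2 = 1/4).
r to a half-niece or half-nephew = 1/8 (half-aunt/uncle↔niece/nephew: one path of length 3: r = (1/2)^3 = 1/8).
Summing one r·B term per recipient: 2·0.25·0.11 + 3·0.125·0.171 = 0.119125.
0.119125 < 0.25: the indirect benefit is less than the cost.

No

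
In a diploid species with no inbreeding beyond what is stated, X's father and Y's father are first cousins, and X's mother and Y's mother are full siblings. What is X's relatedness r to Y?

Wright's path rule: contributions from independent ancestry routes add.
X and Y are related in two ways: second cousins through their fathers (r = 1/32) and first cousins through their mothers (r = 1/8).
r = 1/32 + 1/8 = 5/32 = 0.15625.

0.15625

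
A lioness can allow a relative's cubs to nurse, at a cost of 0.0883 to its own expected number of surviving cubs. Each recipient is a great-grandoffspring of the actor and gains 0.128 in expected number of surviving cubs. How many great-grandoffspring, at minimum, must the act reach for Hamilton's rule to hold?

r to a great-grandoffspring = 0.125 (three parent–offspring links: r = (1/2)^3 = 1/8).
Hamilton's rule: n·r·B > C  ⇒  n > C/(r·B) = 0.0883/(0.125·0.128) = 5.519.
The smallest integer exceeding 5.519 is 6.

6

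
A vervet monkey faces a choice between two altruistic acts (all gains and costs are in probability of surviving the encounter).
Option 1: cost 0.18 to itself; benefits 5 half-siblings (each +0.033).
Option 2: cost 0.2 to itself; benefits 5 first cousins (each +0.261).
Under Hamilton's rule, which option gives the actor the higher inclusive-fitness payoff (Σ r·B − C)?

Option 2

Option 1: r to a half-sibling = 0.25.
Option 1: Σ r·B − C = (5·0.25·0.033) − 0.18 = -0.13875.
Option 2: r to a first cousin = 0.125.
Option 2: Σ r·B − C = (5·0.125·0.261) − 0.2 = -0.036875.
Option 2 has the higher net inclusive-fitness payoff.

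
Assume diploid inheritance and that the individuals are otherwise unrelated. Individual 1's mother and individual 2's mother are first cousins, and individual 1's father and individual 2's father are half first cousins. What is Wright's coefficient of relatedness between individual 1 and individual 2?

0.046875

Independent pedigree routes through distinct common ancestors add.
Individual 1 and individual 2 are related in two ways: second cousins through their mothers (r = 1/32) and half second cousins through their fathers (r = 1/64).
r = 1/32 + 1/64 = 0.046875.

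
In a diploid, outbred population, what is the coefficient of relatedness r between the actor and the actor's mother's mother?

0.25

Each parent–offspring link contributes a factor of 1/2, and independent paths through distinct common ancestors add.
Two parent–offspring links: r = (1/2)^2 = 1/4.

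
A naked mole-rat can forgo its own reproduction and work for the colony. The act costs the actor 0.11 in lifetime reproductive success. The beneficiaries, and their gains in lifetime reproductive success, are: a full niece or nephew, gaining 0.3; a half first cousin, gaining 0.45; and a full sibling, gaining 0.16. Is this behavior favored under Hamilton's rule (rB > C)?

Hamilton's rule: the trait is favored when the sum of r·B over every recipient exceeds the actor's cost C.
r to a full niece or nephew = 1/4 (full aunt/uncle↔niece/nephew: two paths of length 3 through the shared grandparent pair: r = 2·(1/2)^3 = 1/4).
r to a half first cousin = 1/16 (half first cousins share one grandparent — one path of length 4: r = (1/2)^4 = 1/16).
r to a full sibling = 0.5 (full sibs share both parents — two paths of length 2: r = 2·(1/2)^2 = 1/2).
Summing one r·B term per recipient: 1·0.25·0.3 + 1·0.0625·0.45 + 1·0.5·0.16 = 0.183125.
0.183125 > 0.11: the indirect benefit exceeds the cost.

Yes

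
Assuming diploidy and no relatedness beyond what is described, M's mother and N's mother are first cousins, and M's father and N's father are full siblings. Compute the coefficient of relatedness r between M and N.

Independent pedigree routes through distinct common ancestors add.
M and N are related in two ways: second cousins through their mothers (r = 1/32) and first cousins through their fathers (r = 1/8).
r = 1/32 + 1/8 = 5/32 = 0.15625.

0.15625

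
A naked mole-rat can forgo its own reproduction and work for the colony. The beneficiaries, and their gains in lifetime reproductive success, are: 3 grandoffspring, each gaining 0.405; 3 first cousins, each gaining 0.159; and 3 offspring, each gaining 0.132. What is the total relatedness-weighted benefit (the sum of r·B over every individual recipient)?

r to a grandoffspring = 1/4 (two parent–offspring links: r = (1/2)^2 = 1/4).
r to a first cousin = 0.125 (first cousins share one grandparent pair — two paths of length 4: r = 2·(1/2)^4 = 1/8).
r to an offspring = 0.5 (one parent–offspring link: r = (1/2)^1 = 1/2).
Summing one r·B term per recipient: 3·0.25·0.405 + 3·0.125·0.159 + 3·0.5·0.132 = 0.561375.

0.561375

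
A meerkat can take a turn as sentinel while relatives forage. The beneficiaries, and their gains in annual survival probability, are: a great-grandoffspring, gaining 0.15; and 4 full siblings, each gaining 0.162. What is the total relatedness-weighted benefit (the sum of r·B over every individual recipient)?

r to a great-grandoffspring = 1/8 (three parent–offspring links: r = (1/2)^3 = 1/8).
r to a full sibling = 1/2 (full sibs share both parents — two paths of length 2: r = 2·(1/2)^2 = 1/2).
Summing one r·B term per recipient: 1·0.125·0.15 + 4·0.5·0.162 = 0.34275.

0.34275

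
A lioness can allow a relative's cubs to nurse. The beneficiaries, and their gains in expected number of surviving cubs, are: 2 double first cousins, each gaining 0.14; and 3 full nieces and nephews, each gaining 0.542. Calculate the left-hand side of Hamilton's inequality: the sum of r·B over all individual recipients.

0.4765

r to a double first cousin = 1/4 (double first cousins share both grandparent pairs — four paths of length 4: r = 4·(1/2)^4 = 1/4).
r to a full niece or nephew = 1/4 (full aunt/uncle↔niece/nephew: two paths of length 3 through the shared grandparent pair: r = 2·(1/2)^3 = 1/4).
Summing one r·B term per recipient: 2·0.25·0.14 + 3·0.25·0.542 = 0.4765.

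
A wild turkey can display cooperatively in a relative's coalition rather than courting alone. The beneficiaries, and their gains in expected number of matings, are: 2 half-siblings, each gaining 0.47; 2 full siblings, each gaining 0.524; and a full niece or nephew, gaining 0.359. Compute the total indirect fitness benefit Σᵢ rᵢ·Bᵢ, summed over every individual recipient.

r to a half-sibling = 0.25 (half-sibs share one parent — one path of length 2: r = (1/2)^2 = 1/4).
r to a full sibling = 1/2 (full sibs share both parents — two paths of length 2: r = 2·(1/2)^2 = 1/2).
r to a full niece or nephew = 1/4 (full aunt/uncle↔niece/nephew: two paths of length 3 through the shared grandparent pair: r = 2·(1/2)^3 = 1/4).
Summing one r·B term per recipient: 2·0.25·0.47 + 2·0.5·0.524 + 1·0.25·0.359 = 0.84875.

0.84875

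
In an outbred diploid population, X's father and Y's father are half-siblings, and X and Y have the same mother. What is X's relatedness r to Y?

0.3125

With two independent routes of shared ancestry, r is the sum of the two contributions.
X and Y are related in two ways: half first cousins through their fathers (r = 1/16) and half-sibs through their shared mother (r = 1/4).
r = 1/16 + 1/4 = 5/16 = 0.3125.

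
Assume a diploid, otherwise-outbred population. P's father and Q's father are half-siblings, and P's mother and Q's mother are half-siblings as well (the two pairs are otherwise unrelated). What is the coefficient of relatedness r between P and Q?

0.125

Independent pedigree routes through distinct common ancestors add.
P and Q are related in two ways: half first cousins through their fathers (r = 1/16) and half first cousins through their mothers (r = 1/16).
r = 1/16 + 1/16 = 0.125.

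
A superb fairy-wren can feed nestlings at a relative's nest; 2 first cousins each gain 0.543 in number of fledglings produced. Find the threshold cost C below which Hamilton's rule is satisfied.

r to a first cousin = 1/8 (first cousins share one grandparent pair — two paths of length 4: r = 2·(1/2)^4 = 1/8).
Hamilton's rule: n·r·B > C, so the trait is favored while C < n·r·B = 2·0.125·0.543 = 0.13575.

0.13575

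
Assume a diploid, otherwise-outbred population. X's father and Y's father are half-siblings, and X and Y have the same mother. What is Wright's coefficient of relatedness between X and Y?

0.3125

With two independent routes of shared ancestry, r is the sum of the two contributions.
X and Y are related in two ways: half first cousins through their fathers (r = 1/16) and half-sibs through their shared mother (r = 1/4).
r = 1/16 + 1/4 = 5/16 = 0.3125.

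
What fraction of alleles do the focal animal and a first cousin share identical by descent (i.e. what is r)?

0.125

First cousins share one grandparent pair — two paths of length 4: r = 2·(1/2)^4 = 1/8.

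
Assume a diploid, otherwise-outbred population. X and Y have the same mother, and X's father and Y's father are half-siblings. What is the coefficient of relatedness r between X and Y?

Relatedness sums over independent paths through distinct common ancestors.
X and Y are related in two ways: half-sibs through their shared mother (r = 1/4) and half first cousins through their fathers (r = 1/16).
r = 1/4 + 1/16 = 5/16 = 0.3125.

0.3125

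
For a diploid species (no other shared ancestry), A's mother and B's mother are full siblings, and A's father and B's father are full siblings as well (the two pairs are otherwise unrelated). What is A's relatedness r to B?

Independent pedigree routes through distinct common ancestors add.
A and B are related in two ways: first cousins through their mothers (r = 1/8) and first cousins through their fathers (r = 1/8) — i.e. double first cousins.
r = 1/8 + 1/8 = 0.25.

0.25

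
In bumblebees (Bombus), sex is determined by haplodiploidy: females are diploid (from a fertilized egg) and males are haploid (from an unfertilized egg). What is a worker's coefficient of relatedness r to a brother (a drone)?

Her haploid brother carries none of their father's genes and a random half of their mother's genome; that half matches the maternal half of her own genome with probability 1/2: r = 1/2 · 1/2 = 1/4.

0.25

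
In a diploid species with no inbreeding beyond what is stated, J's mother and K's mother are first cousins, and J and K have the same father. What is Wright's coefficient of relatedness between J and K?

0.28125

Wright's path rule: contributions from independent ancestry routes add.
J and K are related in two ways: second cousins through their mothers (r = 1/32) and half-sibs through their shared father (r = 1/4).
r = 1/32 + 1/4 = 0.28125.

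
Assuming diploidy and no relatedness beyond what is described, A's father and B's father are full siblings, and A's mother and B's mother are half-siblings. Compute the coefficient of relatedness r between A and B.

0.1875

Independent pedigree routes through distinct common ancestors add.
A and B are related in two ways: first cousins through their fathers (r = 1/8) and half first cousins through their mothers (r = 1/16).
r = 1/8 + 1/16 = 0.1875.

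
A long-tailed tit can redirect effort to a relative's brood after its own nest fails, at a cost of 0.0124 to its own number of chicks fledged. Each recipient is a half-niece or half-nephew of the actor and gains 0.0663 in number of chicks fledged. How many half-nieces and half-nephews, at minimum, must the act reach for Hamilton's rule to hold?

2

r to a half-niece or half-nephew = 1/8 (half-aunt/uncle↔niece/nephew: one path of length 3: r = (1/2)^3 = 1/8).
Hamilton's rule: n·r·B > C  ⇒  n > C/(r·B) = 0.0124/(0.125·0.0663) = 1.496.
The smallest integer exceeding 1.496 is 2.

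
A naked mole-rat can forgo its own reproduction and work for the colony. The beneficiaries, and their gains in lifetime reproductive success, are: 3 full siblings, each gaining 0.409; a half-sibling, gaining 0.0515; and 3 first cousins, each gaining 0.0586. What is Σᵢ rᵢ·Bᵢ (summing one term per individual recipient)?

0.64835

r to a full sibling = 1/2 (full sibs share both parents — two paths of length 2: r = 2·(1/2)^2 = 1/2).
r to a half-sibling = 0.25 (half-sibs share one parent — one path of length 2: r = (1/2)^2 = 1/4).
r to a first cousin = 0.125 (first cousins share one grandparent pair — two paths of length 4: r = 2·(1/2)^4 = 1/8).
Summing one r·B term per recipient: 3·0.5·0.409 + 1·0.25·0.0515 + 3·0.125·0.0586 = 0.64835.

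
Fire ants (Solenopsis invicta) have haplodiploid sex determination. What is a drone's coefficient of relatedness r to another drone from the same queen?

Haploid brothers each carry a random half of the queen's diploid genome, so on average they share half: r = 1/2.

0.5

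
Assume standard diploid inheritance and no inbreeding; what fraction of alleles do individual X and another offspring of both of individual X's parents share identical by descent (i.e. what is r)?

Each parent–offspring link contributes a factor of 1/2, and independent paths through distinct common ancestors add.
Full sibs share both parents — two paths of length 2: r = 2·(1/2)^2 = 1/2.

0.5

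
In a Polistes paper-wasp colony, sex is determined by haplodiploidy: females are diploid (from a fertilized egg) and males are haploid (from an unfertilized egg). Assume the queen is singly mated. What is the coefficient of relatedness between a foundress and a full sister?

0.75

Haplodiploid full sisters inherit their father's entire haploid genome identically (contributing 1/2) and on average half of their mother's contribution (1/2 · 1/2 = 1/4); r = 1/2 + 1/4 = 3/4.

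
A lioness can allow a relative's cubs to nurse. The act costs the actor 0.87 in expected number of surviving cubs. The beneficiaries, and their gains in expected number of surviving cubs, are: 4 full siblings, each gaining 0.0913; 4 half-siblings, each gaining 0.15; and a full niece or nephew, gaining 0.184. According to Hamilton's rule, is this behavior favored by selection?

Hamilton's rule: the trait is favored when the sum of r·B over every recipient exceeds the actor's cost C.
r to a full sibling = 1/2 (full sibs share both parents — two paths of length 2: r = 2·(1/2)^2 = 1/2).
r to a half-sibling = 0.25 (half-sibs share one parent — one path of length 2: r = (1/2)^2 = 1/4).
r to a full niece or nephew = 1/4 (full aunt/uncle↔niece/nephew: two paths of length 3 through the shared grandparent pair: r = 2·(1/2)^3 = 1/4).
Summing one r·B term per recipient: 4·0.5·0.0913 + 4·0.25·0.15 + 1·0.25·0.184 = 0.3786.
0.3786 < 0.87: the indirect benefit is less than the cost.

No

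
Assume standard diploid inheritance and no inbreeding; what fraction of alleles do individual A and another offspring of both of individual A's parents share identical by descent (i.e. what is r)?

0.5

Each parent–offspring link contributes a factor of 1/2, and independent paths through distinct common ancestors add.
Full sibs share both parents — two paths of length 2: r = 2·(1/2)^2 = 1/2.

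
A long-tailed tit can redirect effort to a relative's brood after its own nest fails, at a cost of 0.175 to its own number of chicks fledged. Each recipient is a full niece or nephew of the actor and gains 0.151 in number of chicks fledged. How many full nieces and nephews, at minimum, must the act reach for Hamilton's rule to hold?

5

r to a full niece or nephew = 0.25 (full aunt/uncle↔niece/nephew: two paths of length 3 through the shared grandparent pair: r = 2·(1/2)^3 = 1/4).
Hamilton's rule: n·r·B > C  ⇒  n > C/(r·B) = 0.175/(0.25·0.151) = 4.636.
The smallest integer exceeding 4.636 is 5.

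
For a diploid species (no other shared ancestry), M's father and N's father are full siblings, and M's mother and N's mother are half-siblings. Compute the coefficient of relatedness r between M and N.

0.1875

With two independent routes of shared ancestry, r is the sum of the two contributions.
M and N are related in two ways: first cousins through their fathers (r = 1/8) and half first cousins through their mothers (r = 1/16).
r = 1/8 + 1/16 = 0.1875.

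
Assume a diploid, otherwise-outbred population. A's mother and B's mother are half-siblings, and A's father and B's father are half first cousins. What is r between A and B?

Independent pedigree routes through distinct common ancestors add.
A and B are related in two ways: half first cousins through their mothers (r = 1/16) and half second cousins through their fathers (r = 1/64).
r = 1/16 + 1/64 = 0.078125.

0.078125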